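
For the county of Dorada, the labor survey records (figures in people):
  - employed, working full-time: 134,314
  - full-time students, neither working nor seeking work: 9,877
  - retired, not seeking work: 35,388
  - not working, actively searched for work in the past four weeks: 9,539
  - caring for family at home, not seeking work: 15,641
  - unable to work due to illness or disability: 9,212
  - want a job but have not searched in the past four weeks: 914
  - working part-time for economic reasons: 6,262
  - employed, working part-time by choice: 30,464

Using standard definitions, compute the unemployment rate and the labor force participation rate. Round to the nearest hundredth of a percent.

Unemployment rate ≈ 5.28%; labor force participation rate ≈ 71.77%.

Employed = 134,314 + 6,262 + 30,464 = 171,040 (anyone who worked, including part-time for economic reasons, counts as employed).
Unemployed = 9,539.
Labor force = 171,040 + 9,539 = 180,579.
Not in labor force = 9,877 + 35,388 + 15,641 + 9,212 + 914 = 71,032 (those not working and not actively searching are outside the labor force — including those who want a job but have given up searching).
Civilian working-age population = 180,579 + 71,032 = 251,611.
Unemployment rate = 9,539 / 180,579 = 5.28%.
Labor force participation rate = 180,579 / 251,611 = 71.77%.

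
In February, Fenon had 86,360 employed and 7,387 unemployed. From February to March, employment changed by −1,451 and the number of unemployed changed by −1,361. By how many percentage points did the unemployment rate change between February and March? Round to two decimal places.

The unemployment rate changed by −1.25 percentage points.

February: labor force = 86,360 + 7,387 = 93,747; u = 7,387/93,747 = 7.88%.
March: labor force = 84,909 + 6,026 = 90,935; u = 6,026/90,935 = 6.63%.
Change = 6.63% − 7.88% = −1.25 pp.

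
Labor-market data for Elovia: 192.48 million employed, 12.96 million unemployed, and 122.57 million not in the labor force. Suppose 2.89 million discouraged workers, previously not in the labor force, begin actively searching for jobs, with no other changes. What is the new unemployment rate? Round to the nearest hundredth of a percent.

Initially, labor force = 192.48 + 12.96 = 205.44 million, so u = 12.96/205.44 = 6.31%.
After the change, unemployed and labor force both rise by 2.89 → E = 192.48, U = 15.85, labor force = 208.33 million.
New unemployment rate = 15.85 / 208.33 = 7.61%.

New unemployment rate ≈ 7.61%.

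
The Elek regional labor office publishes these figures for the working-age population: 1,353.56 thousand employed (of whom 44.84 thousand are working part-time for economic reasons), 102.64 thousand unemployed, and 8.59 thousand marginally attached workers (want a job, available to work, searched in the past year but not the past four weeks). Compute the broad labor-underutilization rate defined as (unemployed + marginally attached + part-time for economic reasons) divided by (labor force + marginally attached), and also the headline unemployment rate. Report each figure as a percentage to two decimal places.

Broad underutilization rate ≈ 10.65%; headline unemployment rate ≈ 7.05%.

Labor force = 1,353.56 + 102.64 = 1,456.20 thousand.
Numerator = 102.64 + 8.59 + 44.84 = 156.07 thousand.
Denominator = 1,456.20 + 8.59 = 1,464.79 thousand.
Broad rate = 156.07 / 1,464.79 = 10.65%.
Headline unemployment rate = 102.64 / 1,456.20 = 7.05%.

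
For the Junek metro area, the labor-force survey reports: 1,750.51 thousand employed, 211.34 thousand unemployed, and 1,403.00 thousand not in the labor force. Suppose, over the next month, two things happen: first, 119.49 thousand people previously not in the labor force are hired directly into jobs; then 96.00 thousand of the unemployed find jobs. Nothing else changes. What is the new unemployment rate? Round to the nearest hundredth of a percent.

Initially, labor force = 1,750.51 + 211.34 = 1,961.85 thousand, so u = 211.34/1,961.85 = 10.77%.
After the first change, employed and labor force both rise by 119.49; unemployed unchanged → E = 1,870.00, U = 211.34, labor force = 2,081.34 thousand.
After the second change, unemployed falls and employed rises by 96.00; labor force unchanged → E = 1,966.00, U = 115.34, labor force = 2,081.34 thousand.
New unemployment rate = 115.34 / 2,081.34 = 5.54%.

New unemployment rate ≈ 5.54%.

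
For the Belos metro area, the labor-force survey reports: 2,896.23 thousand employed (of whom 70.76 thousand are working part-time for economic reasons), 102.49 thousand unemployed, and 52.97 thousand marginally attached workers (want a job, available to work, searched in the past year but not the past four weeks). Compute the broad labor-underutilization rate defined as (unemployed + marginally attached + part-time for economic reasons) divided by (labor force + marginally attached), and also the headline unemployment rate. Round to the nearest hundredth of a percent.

Labor force = 2,896.23 + 102.49 = 2,998.72 thousand.
Numerator = 102.49 + 52.97 + 70.76 = 226.22 thousand.
Denominator = 2,998.72 + 52.97 = 3,051.69 thousand.
Broad rate = 226.22 / 3,051.69 = 7.41%.
Headline unemployment rate = 102.49 / 2,998.72 = 3.42%.

Broad underutilization rate ≈ 7.41%; headline unemployment rate ≈ 3.42%.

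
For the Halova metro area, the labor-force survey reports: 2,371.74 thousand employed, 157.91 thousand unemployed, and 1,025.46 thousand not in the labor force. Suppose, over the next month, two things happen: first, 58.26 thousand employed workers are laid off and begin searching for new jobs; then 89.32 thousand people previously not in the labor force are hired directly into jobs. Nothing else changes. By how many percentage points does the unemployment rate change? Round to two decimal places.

The unemployment rate changes by +2.01 percentage points.

Initially, labor force = 2,371.74 + 157.91 = 2,529.65 thousand, so u = 157.91/2,529.65 = 6.24%.
After the first change, employed falls and unemployed rises by 58.26; labor force unchanged → E = 2,313.48, U = 216.17, labor force = 2,529.65 thousand.
After the second change, employed and labor force both rise by 89.32; unemployed unchanged → E = 2,402.80, U = 216.17, labor force = 2,618.97 thousand.
New unemployment rate = 216.17 / 2,618.97 = 8.25%.
Change = 8.25% − 6.24% = +2.01 percentage points.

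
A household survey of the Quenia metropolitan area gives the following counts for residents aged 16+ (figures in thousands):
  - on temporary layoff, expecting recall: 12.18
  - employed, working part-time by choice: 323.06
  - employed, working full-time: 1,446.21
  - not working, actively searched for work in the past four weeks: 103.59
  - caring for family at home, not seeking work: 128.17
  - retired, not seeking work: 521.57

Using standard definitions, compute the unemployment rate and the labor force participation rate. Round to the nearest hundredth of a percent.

Employed = 323.06 + 1,446.21 = 1,769.27 thousand.
Unemployed = 12.18 + 103.59 = 115.77 thousand (jobless and actively searching, or on temporary layoff).
Labor force = 1,769.27 + 115.77 = 1,885.04 thousand.
Not in labor force = 128.17 + 521.57 = 649.74 thousand (those not working and not actively searching are outside the labor force).
Civilian working-age population = 1,885.04 + 649.74 = 2,534.78 thousand.
Unemployment rate = 115.77 / 1,885.04 = 6.14%.
Labor force participation rate = 1,885.04 / 2,534.78 = 74.37%.

Unemployment rate ≈ 6.14%; labor force participation rate ≈ 74.37%.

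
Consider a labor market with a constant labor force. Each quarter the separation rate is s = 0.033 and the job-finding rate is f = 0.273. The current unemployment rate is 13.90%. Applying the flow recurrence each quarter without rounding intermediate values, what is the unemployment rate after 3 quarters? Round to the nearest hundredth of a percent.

With a fixed labor force, u_{t+1} = u_t + s·(1−u_t) − f·u_t = u_t·(1−s−f) + s.
Here 1−s−f = 0.694 and s = 0.033.
u_1 = 0.139000 × 0.694 + 0.033 = 0.129466.
u_2 = 0.129466 × 0.694 + 0.033 = 0.122849.
u_3 = 0.122849 × 0.694 + 0.033 = 0.118257.

Unemployment rate after three quarters ≈ 11.83%.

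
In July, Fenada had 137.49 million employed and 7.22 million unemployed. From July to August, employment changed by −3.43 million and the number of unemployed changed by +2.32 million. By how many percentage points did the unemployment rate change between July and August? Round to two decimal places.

July: labor force = 137.49 + 7.22 = 144.71; u = 7.22/144.71 = 4.99%.
August: labor force = 134.06 + 9.54 = 143.60; u = 9.54/143.60 = 6.64%.
Change = 6.64% − 4.99% = +1.65 pp.

The unemployment rate changed by +1.65 percentage points.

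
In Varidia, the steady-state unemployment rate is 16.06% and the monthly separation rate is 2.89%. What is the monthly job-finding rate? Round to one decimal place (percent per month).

From u* = s/(s+f): f = s·(1−u)/u.
f = 2.89 × (1 − 0.1606) / 0.1606 = 2.4259 / 0.1606 ≈ 15.1% per month.

Job-finding rate ≈ 15.1% per month.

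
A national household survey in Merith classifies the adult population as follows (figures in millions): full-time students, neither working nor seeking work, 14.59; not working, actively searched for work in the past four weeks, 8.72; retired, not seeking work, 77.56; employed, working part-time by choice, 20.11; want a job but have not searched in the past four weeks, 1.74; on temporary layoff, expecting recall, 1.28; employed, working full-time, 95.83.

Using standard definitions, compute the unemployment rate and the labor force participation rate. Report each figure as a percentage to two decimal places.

Unemployment rate ≈ 7.94%; labor force participation rate ≈ 57.29%.

Employed = 20.11 + 95.83 = 115.94 million.
Unemployed = 8.72 + 1.28 = 10.00 million (jobless and actively searching, or on temporary layoff).
Labor force = 115.94 + 10.00 = 125.94 million.
Not in labor force = 14.59 + 77.56 + 1.74 = 93.89 million (those not working and not actively searching are outside the labor force — including those who want a job but have given up searching).
Civilian working-age population = 125.94 + 93.89 = 219.83 million.
Unemployment rate = 10.00 / 125.94 = 7.94%.
Labor force participation rate = 125.94 / 219.83 = 57.29%.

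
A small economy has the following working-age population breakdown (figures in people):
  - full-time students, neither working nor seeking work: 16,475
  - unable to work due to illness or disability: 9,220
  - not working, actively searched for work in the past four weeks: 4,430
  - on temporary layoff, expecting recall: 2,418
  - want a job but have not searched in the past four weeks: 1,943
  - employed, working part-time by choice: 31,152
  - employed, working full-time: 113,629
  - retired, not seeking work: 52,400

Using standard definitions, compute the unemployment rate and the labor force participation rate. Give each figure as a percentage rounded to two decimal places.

Employed = 31,152 + 113,629 = 144,781.
Unemployed = 4,430 + 2,418 = 6,848 (jobless and actively searching, or on temporary layoff).
Labor force = 144,781 + 6,848 = 151,629.
Not in labor force = 16,475 + 9,220 + 1,943 + 52,400 = 80,038 (those not working and not actively searching are outside the labor force — including those who want a job but have given up searching).
Civilian working-age population = 151,629 + 80,038 = 231,667.
Unemployment rate = 6,848 / 151,629 = 4.52%.
Labor force participation rate = 151,629 / 231,667 = 65.45%.

Unemployment rate ≈ 4.52%; labor force participation rate ≈ 65.45%.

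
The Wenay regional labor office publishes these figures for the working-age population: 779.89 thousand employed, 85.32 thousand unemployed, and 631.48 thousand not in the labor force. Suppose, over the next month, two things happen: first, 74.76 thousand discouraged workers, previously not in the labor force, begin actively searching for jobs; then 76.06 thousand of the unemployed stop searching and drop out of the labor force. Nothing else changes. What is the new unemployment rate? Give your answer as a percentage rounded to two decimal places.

New unemployment rate ≈ 9.73%.

Initially, labor force = 779.89 + 85.32 = 865.21 thousand, so u = 85.32/865.21 = 9.86%.
After the first change, unemployed and labor force both rise by 74.76 → E = 779.89, U = 160.08, labor force = 939.97 thousand.
After the second change, unemployed and labor force both fall by 76.06 → E = 779.89, U = 84.02, labor force = 863.91 thousand.
New unemployment rate = 84.02 / 863.91 = 9.73%.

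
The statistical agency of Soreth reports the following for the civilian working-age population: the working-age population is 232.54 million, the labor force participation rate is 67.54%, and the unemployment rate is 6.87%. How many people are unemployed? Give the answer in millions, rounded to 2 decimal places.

Labor force = 0.6754 × 232.54 = 157.06 million.
Unemployed = 0.0687 × 157.06 ≈ 10.79 million.

About 10.79 million are unemployed.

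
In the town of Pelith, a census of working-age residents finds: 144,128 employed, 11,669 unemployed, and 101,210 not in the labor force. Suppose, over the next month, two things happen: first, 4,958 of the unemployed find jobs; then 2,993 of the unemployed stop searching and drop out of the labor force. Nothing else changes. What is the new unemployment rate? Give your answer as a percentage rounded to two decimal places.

New unemployment rate ≈ 2.43%.

Initially, labor force = 144,128 + 11,669 = 155,797, so u = 11,669/155,797 = 7.49%.
After the first change, unemployed falls and employed rises by 4,958; labor force unchanged → E = 149,086, U = 6,711, labor force = 155,797.
After the second change, unemployed and labor force both fall by 2,993 → E = 149,086, U = 3,718, labor force = 152,804.
New unemployment rate = 3,718 / 152,804 = 2.43%.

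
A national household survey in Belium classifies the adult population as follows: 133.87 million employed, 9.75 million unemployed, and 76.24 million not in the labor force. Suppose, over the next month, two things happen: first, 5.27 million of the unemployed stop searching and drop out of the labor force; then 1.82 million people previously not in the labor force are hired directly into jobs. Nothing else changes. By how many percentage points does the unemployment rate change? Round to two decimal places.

Initially, labor force = 133.87 + 9.75 = 143.62 million, so u = 9.75/143.62 = 6.79%.
After the first change, unemployed and labor force both fall by 5.27 → E = 133.87, U = 4.48, labor force = 138.35 million.
After the second change, employed and labor force both rise by 1.82; unemployed unchanged → E = 135.69, U = 4.48, labor force = 140.17 million.
New unemployment rate = 4.48 / 140.17 = 3.20%.
Change = 3.20% − 6.79% = −3.59 percentage points.

The unemployment rate changes by −3.59 percentage points.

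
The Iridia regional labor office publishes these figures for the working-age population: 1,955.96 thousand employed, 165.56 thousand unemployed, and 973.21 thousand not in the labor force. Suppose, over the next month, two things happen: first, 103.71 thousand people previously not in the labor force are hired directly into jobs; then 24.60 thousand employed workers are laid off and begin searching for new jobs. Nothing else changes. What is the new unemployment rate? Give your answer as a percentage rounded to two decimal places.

New unemployment rate ≈ 8.55%.

Initially, labor force = 1,955.96 + 165.56 = 2,121.52 thousand, so u = 165.56/2,121.52 = 7.80%.
After the first change, employed and labor force both rise by 103.71; unemployed unchanged → E = 2,059.67, U = 165.56, labor force = 2,225.23 thousand.
After the second change, employed falls and unemployed rises by 24.60; labor force unchanged → E = 2,035.07, U = 190.16, labor force = 2,225.23 thousand.
New unemployment rate = 190.16 / 2,225.23 = 8.55%.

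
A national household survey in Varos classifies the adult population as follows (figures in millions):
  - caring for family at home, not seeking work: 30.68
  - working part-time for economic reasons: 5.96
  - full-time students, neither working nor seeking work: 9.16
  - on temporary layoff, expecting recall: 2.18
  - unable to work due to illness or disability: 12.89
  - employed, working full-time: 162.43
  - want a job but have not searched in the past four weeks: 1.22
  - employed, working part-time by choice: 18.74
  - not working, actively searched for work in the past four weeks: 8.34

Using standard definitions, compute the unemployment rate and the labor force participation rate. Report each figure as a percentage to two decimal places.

Employed = 5.96 + 162.43 + 18.74 = 187.13 million (anyone who worked, including part-time for economic reasons, counts as employed).
Unemployed = 2.18 + 8.34 = 10.52 million (jobless and actively searching, or on temporary layoff).
Labor force = 187.13 + 10.52 = 197.65 million.
Not in labor force = 30.68 + 9.16 + 12.89 + 1.22 = 53.95 million (those not working and not actively searching are outside the labor force — including those who want a job but have given up searching).
Civilian working-age population = 197.65 + 53.95 = 251.60 million.
Unemployment rate = 10.52 / 197.65 = 5.32%.
Labor force participation rate = 197.65 / 251.60 = 78.56%.

Unemployment rate ≈ 5.32%; labor force participation rate ≈ 78.56%.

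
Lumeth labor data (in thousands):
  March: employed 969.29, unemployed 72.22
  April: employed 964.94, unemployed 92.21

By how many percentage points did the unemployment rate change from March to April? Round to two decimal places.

The unemployment rate changed by +1.79 percentage points.

March: labor force = 969.29 + 72.22 = 1,041.51; u = 72.22/1,041.51 = 6.93%.
April: labor force = 964.94 + 92.21 = 1,057.15; u = 92.21/1,057.15 = 8.72%.
Change = 8.72% − 6.93% = +1.79 pp.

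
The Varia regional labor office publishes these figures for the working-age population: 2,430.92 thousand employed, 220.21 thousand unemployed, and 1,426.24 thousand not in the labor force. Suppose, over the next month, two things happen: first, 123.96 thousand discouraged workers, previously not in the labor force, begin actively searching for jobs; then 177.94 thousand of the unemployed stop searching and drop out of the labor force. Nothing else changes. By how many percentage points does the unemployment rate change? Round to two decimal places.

The unemployment rate changes by −1.91 percentage points.

Initially, labor force = 2,430.92 + 220.21 = 2,651.13 thousand, so u = 220.21/2,651.13 = 8.31%.
After the first change, unemployed and labor force both rise by 123.96 → E = 2,430.92, U = 344.17, labor force = 2,775.09 thousand.
After the second change, unemployed and labor force both fall by 177.94 → E = 2,430.92, U = 166.23, labor force = 2,597.15 thousand.
New unemployment rate = 166.23 / 2,597.15 = 6.40%.
Change = 6.40% − 8.31% = −1.91 percentage points.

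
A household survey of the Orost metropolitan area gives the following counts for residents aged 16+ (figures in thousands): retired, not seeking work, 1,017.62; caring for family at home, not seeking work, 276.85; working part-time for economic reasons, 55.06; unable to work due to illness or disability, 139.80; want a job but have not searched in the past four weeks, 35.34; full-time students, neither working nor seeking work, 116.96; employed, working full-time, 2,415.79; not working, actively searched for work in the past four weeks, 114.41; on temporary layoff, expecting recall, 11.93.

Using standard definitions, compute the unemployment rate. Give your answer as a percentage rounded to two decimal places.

Unemployment rate ≈ 4.86%.

Employed = 55.06 + 2,415.79 = 2,470.85 thousand (anyone who worked, including part-time for economic reasons, counts as employed).
Unemployed = 114.41 + 11.93 = 126.34 thousand (jobless and actively searching, or on temporary layoff).
Labor force = 2,470.85 + 126.34 = 2,597.19 thousand.
Unemployment rate = 126.34 / 2,597.19 = 4.86%.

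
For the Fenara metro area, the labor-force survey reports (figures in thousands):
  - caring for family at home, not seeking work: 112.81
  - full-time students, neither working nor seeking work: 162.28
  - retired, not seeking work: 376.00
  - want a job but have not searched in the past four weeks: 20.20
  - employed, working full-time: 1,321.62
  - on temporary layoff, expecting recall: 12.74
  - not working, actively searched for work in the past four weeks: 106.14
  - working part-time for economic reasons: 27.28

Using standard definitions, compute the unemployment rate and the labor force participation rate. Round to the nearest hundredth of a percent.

Employed = 1,321.62 + 27.28 = 1,348.90 thousand (anyone who worked, including part-time for economic reasons, counts as employed).
Unemployed = 12.74 + 106.14 = 118.88 thousand (jobless and actively searching, or on temporary layoff).
Labor force = 1,348.90 + 118.88 = 1,467.78 thousand.
Not in labor force = 112.81 + 162.28 + 376.00 + 20.20 = 671.29 thousand (those not working and not actively searching are outside the labor force — including those who want a job but have given up searching).
Civilian working-age population = 1,467.78 + 671.29 = 2,139.07 thousand.
Unemployment rate = 118.88 / 1,467.78 = 8.10%.
Labor force participation rate = 1,467.78 / 2,139.07 = 68.62%.

Unemployment rate ≈ 8.10%; labor force participation rate ≈ 68.62%.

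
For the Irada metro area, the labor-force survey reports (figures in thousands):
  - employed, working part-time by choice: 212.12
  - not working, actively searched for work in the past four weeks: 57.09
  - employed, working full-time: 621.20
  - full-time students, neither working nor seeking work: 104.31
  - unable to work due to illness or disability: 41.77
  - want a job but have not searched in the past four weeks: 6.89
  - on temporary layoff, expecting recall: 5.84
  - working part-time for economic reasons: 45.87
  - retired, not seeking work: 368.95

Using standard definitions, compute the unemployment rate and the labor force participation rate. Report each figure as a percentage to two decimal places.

Unemployment rate ≈ 6.68%; labor force participation rate ≈ 64.35%.

Employed = 212.12 + 621.20 + 45.87 = 879.19 thousand (anyone who worked, including part-time for economic reasons, counts as employed).
Unemployed = 57.09 + 5.84 = 62.93 thousand (jobless and actively searching, or on temporary layoff).
Labor force = 879.19 + 62.93 = 942.12 thousand.
Not in labor force = 104.31 + 41.77 + 6.89 + 368.95 = 521.92 thousand (those not working and not actively searching are outside the labor force — including those who want a job but have given up searching).
Civilian working-age population = 942.12 + 521.92 = 1,464.04 thousand.
Unemployment rate = 62.93 / 942.12 = 6.68%.
Labor force participation rate = 942.12 / 1,464.04 = 64.35%.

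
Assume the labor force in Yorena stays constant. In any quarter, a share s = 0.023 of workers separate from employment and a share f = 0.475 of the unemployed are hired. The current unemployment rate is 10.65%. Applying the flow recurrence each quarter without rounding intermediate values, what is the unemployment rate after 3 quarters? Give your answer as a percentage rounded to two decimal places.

With a fixed labor force, u_{t+1} = u_t + s·(1−u_t) − f·u_t = u_t·(1−s−f) + s.
Here 1−s−f = 0.502 and s = 0.023.
u_1 = 0.106500 × 0.502 + 0.023 = 0.076463.
u_2 = 0.076463 × 0.502 + 0.023 = 0.061384.
u_3 = 0.061384 × 0.502 + 0.023 = 0.053815.

Unemployment rate after three quarters ≈ 5.38%.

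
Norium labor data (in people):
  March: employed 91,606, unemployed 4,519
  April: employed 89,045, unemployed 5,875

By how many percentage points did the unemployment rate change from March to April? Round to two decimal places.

March: labor force = 91,606 + 4,519 = 96,125; u = 4,519/96,125 = 4.70%.
April: labor force = 89,045 + 5,875 = 94,920; u = 5,875/94,920 = 6.19%.
Change = 6.19% − 4.70% = +1.49 pp.

The unemployment rate changed by +1.49 percentage points.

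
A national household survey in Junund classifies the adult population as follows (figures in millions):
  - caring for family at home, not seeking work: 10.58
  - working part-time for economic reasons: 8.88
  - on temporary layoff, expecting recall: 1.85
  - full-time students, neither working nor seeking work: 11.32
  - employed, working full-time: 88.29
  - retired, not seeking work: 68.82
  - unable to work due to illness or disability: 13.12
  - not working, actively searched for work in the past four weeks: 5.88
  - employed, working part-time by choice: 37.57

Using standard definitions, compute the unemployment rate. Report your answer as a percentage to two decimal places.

Unemployment rate ≈ 5.43%.

Employed = 8.88 + 88.29 + 37.57 = 134.74 million (anyone who worked, including part-time for economic reasons, counts as employed).
Unemployed = 1.85 + 5.88 = 7.73 million (jobless and actively searching, or on temporary layoff).
Labor force = 134.74 + 7.73 = 142.47 million.
Unemployment rate = 7.73 / 142.47 = 5.43%.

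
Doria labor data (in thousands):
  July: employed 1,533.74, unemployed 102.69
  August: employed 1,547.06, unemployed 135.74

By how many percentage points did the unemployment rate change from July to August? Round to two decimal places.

July: labor force = 1,533.74 + 102.69 = 1,636.43; u = 102.69/1,636.43 = 6.28%.
August: labor force = 1,547.06 + 135.74 = 1,682.80; u = 135.74/1,682.80 = 8.07%.
Change = 8.07% − 6.28% = +1.79 pp.

The unemployment rate changed by +1.79 percentage points.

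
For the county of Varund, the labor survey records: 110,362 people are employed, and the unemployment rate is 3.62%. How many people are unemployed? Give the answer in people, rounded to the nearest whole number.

About 4,145 are unemployed.

Let U be the number unemployed. The labor force is E + U, and U/(E+U) = 0.0362.
So U = 0.0362 × 110,362 / (1 − 0.0362) = 3995.10 / 0.9638 ≈ 4,145.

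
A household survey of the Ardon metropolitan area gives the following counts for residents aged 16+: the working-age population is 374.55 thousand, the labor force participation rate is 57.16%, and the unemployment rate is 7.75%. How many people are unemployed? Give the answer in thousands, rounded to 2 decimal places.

Labor force = 0.5716 × 374.55 = 214.09 thousand.
Unemployed = 0.0775 × 214.09 ≈ 16.59 thousand.

About 16.59 thousand are unemployed.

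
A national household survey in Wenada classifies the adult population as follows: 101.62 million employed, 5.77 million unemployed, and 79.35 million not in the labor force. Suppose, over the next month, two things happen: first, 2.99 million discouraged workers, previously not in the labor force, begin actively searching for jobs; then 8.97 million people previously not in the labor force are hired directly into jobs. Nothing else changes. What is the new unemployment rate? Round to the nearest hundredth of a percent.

Initially, labor force = 101.62 + 5.77 = 107.39 million, so u = 5.77/107.39 = 5.37%.
After the first change, unemployed and labor force both rise by 2.99 → E = 101.62, U = 8.76, labor force = 110.38 million.
After the second change, employed and labor force both rise by 8.97; unemployed unchanged → E = 110.59, U = 8.76, labor force = 119.35 million.
New unemployment rate = 8.76 / 119.35 = 7.34%.

New unemployment rate ≈ 7.34%.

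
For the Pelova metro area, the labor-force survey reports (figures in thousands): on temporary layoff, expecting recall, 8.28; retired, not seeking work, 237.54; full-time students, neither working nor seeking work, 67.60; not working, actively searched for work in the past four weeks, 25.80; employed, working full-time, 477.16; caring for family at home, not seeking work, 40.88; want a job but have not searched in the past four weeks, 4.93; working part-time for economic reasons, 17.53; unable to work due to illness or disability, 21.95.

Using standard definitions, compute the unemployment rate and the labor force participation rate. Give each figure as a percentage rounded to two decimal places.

Unemployment rate ≈ 6.45%; labor force participation rate ≈ 58.64%.

Employed = 477.16 + 17.53 = 494.69 thousand (anyone who worked, including part-time for economic reasons, counts as employed).
Unemployed = 8.28 + 25.80 = 34.08 thousand (jobless and actively searching, or on temporary layoff).
Labor force = 494.69 + 34.08 = 528.77 thousand.
Not in labor force = 237.54 + 67.60 + 40.88 + 4.93 + 21.95 = 372.90 thousand (those not working and not actively searching are outside the labor force — including those who want a job but have given up searching).
Civilian working-age population = 528.77 + 372.90 = 901.67 thousand.
Unemployment rate = 34.08 / 528.77 = 6.45%.
Labor force participation rate = 528.77 / 901.67 = 58.64%.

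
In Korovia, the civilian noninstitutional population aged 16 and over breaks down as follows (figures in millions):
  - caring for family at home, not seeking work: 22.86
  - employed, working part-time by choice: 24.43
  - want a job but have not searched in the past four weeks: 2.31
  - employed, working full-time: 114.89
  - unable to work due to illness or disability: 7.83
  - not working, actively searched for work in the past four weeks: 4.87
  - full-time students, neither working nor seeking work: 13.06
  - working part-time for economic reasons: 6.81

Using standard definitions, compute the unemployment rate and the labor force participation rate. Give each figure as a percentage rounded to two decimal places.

Employed = 24.43 + 114.89 + 6.81 = 146.13 million (anyone who worked, including part-time for economic reasons, counts as employed).
Unemployed = 4.87 million.
Labor force = 146.13 + 4.87 = 151.00 million.
Not in labor force = 22.86 + 2.31 + 7.83 + 13.06 = 46.06 million (those not working and not actively searching are outside the labor force — including those who want a job but have given up searching).
Civilian working-age population = 151.00 + 46.06 = 197.06 million.
Unemployment rate = 4.87 / 151.00 = 3.23%.
Labor force participation rate = 151.00 / 197.06 = 76.63%.

Unemployment rate ≈ 3.23%; labor force participation rate ≈ 76.63%.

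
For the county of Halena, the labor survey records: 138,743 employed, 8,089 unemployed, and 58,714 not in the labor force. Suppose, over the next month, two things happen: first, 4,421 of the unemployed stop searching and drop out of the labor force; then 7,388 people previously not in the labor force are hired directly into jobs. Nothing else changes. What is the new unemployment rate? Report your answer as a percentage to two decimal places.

New unemployment rate ≈ 2.45%.

Initially, labor force = 138,743 + 8,089 = 146,832, so u = 8,089/146,832 = 5.51%.
After the first change, unemployed and labor force both fall by 4,421 → E = 138,743, U = 3,668, labor force = 142,411.
After the second change, employed and labor force both rise by 7,388; unemployed unchanged → E = 146,131, U = 3,668, labor force = 149,799.
New unemployment rate = 3,668 / 149,799 = 2.45%.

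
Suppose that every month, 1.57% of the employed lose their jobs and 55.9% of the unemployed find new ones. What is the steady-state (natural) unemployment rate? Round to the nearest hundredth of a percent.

At steady state the flows balance: s·E = f·U, so U/(E+U) = s/(s+f).
u* = 1.57 / (1.57 + 55.9) = 1.57 / 57.47 = 2.73%.

Steady-state unemployment rate ≈ 2.73%.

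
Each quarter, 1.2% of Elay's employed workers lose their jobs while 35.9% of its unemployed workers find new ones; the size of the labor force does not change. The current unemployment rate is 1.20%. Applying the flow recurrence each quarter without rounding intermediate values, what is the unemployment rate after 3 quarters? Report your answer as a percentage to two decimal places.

With a fixed labor force, u_{t+1} = u_t + s·(1−u_t) − f·u_t = u_t·(1−s−f) + s.
Here 1−s−f = 0.629 and s = 0.012.
u_1 = 0.012000 × 0.629 + 0.012 = 0.019548.
u_2 = 0.019548 × 0.629 + 0.012 = 0.024296.
u_3 = 0.024296 × 0.629 + 0.012 = 0.027282.

Unemployment rate after three quarters ≈ 2.73%.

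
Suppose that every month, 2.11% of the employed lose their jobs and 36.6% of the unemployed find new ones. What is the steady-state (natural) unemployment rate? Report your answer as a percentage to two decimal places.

At steady state the flows balance: s·E = f·U, so U/(E+U) = s/(s+f).
u* = 2.11 / (2.11 + 36.6) = 2.11 / 38.71 = 5.45%.

Steady-state unemployment rate ≈ 5.45%.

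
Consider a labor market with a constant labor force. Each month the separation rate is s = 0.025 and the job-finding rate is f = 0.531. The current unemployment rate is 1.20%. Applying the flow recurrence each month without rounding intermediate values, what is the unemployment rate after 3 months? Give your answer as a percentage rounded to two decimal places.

Unemployment rate after three months ≈ 4.21%.

With a fixed labor force, u_{t+1} = u_t + s·(1−u_t) − f·u_t = u_t·(1−s−f) + s.
Here 1−s−f = 0.444 and s = 0.025.
u_1 = 0.012000 × 0.444 + 0.025 = 0.030328.
u_2 = 0.030328 × 0.444 + 0.025 = 0.038466.
u_3 = 0.038466 × 0.444 + 0.025 = 0.042079.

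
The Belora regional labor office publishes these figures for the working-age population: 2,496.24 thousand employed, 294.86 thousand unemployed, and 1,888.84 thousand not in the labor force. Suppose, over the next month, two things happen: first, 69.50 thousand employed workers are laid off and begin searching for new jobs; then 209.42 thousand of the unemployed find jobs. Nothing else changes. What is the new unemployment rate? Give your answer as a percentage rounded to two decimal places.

Initially, labor force = 2,496.24 + 294.86 = 2,791.10 thousand, so u = 294.86/2,791.10 = 10.56%.
After the first change, employed falls and unemployed rises by 69.50; labor force unchanged → E = 2,426.74, U = 364.36, labor force = 2,791.10 thousand.
After the second change, unemployed falls and employed rises by 209.42; labor force unchanged → E = 2,636.16, U = 154.94, labor force = 2,791.10 thousand.
New unemployment rate = 154.94 / 2,791.10 = 5.55%.

New unemployment rate ≈ 5.55%.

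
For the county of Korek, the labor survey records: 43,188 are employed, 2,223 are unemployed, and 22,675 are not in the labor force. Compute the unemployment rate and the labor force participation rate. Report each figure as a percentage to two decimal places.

Unemployment rate ≈ 4.90%; labor force participation rate ≈ 66.70%.

Labor force = employed + unemployed = 43,188 + 2,223 = 45,411.
Working-age population = 45,411 + 22,675 = 68,086.
Unemployment rate = 2,223 / 45,411 = 4.90%.
Labor force participation rate = 45,411 / 68,086 = 66.70%.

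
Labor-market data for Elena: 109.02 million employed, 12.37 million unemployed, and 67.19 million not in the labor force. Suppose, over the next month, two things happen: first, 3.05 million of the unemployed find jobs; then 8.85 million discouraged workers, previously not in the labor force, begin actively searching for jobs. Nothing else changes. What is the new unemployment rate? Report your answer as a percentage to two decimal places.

Initially, labor force = 109.02 + 12.37 = 121.39 million, so u = 12.37/121.39 = 10.19%.
After the first change, unemployed falls and employed rises by 3.05; labor force unchanged → E = 112.07, U = 9.32, labor force = 121.39 million.
After the second change, unemployed and labor force both rise by 8.85 → E = 112.07, U = 18.17, labor force = 130.24 million.
New unemployment rate = 18.17 / 130.24 = 13.95%.

New unemployment rate ≈ 13.95%.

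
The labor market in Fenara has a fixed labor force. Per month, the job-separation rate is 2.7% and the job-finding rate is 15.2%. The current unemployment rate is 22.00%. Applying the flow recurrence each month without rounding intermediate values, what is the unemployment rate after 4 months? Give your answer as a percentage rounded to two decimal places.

With a fixed labor force, u_{t+1} = u_t + s·(1−u_t) − f·u_t = u_t·(1−s−f) + s.
Here 1−s−f = 0.821 and s = 0.027.
u_1 = 0.220000 × 0.821 + 0.027 = 0.207620.
u_2 = 0.207620 × 0.821 + 0.027 = 0.197456.
u_3 = 0.197456 × 0.821 + 0.027 = 0.189111.
u_4 = 0.189111 × 0.821 + 0.027 = 0.182260.

Unemployment rate after four months ≈ 18.23%.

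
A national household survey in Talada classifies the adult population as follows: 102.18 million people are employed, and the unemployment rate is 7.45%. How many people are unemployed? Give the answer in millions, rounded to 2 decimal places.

Let U be the number unemployed. The labor force is E + U, and U/(E+U) = 0.0745.
So U = 0.0745 × 102.18 / (1 − 0.0745) = 7.6124 / 0.9255 ≈ 8.23 million.

About 8.23 million are unemployed.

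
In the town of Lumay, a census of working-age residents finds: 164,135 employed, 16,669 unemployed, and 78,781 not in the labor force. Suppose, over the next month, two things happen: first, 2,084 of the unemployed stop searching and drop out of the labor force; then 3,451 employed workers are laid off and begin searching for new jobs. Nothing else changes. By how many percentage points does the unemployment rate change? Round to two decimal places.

Initially, labor force = 164,135 + 16,669 = 180,804, so u = 16,669/180,804 = 9.22%.
After the first change, unemployed and labor force both fall by 2,084 → E = 164,135, U = 14,585, labor force = 178,720.
After the second change, employed falls and unemployed rises by 3,451; labor force unchanged → E = 160,684, U = 18,036, labor force = 178,720.
New unemployment rate = 18,036 / 178,720 = 10.09%.
Change = 10.09% − 9.22% = +0.87 percentage points.

The unemployment rate changes by +0.87 percentage points.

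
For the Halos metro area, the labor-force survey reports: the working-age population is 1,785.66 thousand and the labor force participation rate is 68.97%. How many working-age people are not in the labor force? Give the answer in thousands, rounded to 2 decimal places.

About 554.09 thousand are not in the labor force.

Share not in the labor force = 1 − 0.6897 = 0.3103.
Not in labor force = 0.3103 × 1,785.66 ≈ 554.09 thousand.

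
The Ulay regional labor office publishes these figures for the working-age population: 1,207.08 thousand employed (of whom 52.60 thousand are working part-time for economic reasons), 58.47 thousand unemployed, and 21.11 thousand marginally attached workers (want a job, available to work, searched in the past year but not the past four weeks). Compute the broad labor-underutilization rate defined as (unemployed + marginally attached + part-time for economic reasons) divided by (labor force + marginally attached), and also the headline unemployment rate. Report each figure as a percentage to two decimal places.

Labor force = 1,207.08 + 58.47 = 1,265.55 thousand.
Numerator = 58.47 + 21.11 + 52.60 = 132.18 thousand.
Denominator = 1,265.55 + 21.11 = 1,286.66 thousand.
Broad rate = 132.18 / 1,286.66 = 10.27%.
Headline unemployment rate = 58.47 / 1,265.55 = 4.62%.

Broad underutilization rate ≈ 10.27%; headline unemployment rate ≈ 4.62%.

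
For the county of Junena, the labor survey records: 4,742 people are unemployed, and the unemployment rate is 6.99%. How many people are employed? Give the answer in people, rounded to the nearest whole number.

Labor force = U / u = 4,742 / 0.0699 ≈ 67,840.
Employed = labor force − unemployed = 67,840 − 4,742 = 63,098.

About 63,098 are employed.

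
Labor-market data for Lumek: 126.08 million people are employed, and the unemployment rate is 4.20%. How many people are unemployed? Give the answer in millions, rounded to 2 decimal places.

Let U be the number unemployed. The labor force is E + U, and U/(E+U) = 0.0420.
So U = 0.0420 × 126.08 / (1 − 0.0420) = 5.2954 / 0.9580 ≈ 5.53 million.

About 5.53 million are unemployed.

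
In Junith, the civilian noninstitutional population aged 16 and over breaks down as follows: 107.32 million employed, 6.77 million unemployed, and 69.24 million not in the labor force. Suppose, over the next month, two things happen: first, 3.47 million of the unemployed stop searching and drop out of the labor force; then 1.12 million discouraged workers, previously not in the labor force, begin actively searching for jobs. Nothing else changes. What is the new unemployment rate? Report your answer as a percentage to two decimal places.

Initially, labor force = 107.32 + 6.77 = 114.09 million, so u = 6.77/114.09 = 5.93%.
After the first change, unemployed and labor force both fall by 3.47 → E = 107.32, U = 3.30, labor force = 110.62 million.
After the second change, unemployed and labor force both rise by 1.12 → E = 107.32, U = 4.42, labor force = 111.74 million.
New unemployment rate = 4.42 / 111.74 = 3.96%.

New unemployment rate ≈ 3.96%.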